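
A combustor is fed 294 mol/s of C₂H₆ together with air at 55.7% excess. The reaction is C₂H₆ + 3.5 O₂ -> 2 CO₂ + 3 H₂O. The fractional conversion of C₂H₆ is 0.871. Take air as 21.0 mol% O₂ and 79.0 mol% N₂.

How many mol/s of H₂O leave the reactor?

768 mol/s

Stoichiometric O₂ = 3.5 × 294 = 1029 mol/s; O₂ fed = 1029 × 1.557 = 1602 mol/s.
N₂ fed = 1602 × 79/21 = 6027 mol/s.
Fuel reacted = 0.871 × 294 → ξ = 256.1 mol/s.
Outlet (n = n₀ + ν ξ):
  C₂H₆: 294 − 1(256.1) = 37.93
  O₂: 1602 − 3.5(256.1) = 705.9
  N₂: 6027 (inert)
  CO₂: 0 + 2(256.1) = 512.1
  H₂O: 0 + 3(256.1) = 768.2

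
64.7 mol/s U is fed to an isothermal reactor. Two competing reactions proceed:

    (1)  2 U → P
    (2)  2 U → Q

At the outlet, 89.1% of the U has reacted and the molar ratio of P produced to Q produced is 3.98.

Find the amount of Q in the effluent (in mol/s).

5.79 mol/s

Conversion of U: U consumed = 0.891 × 64.7 = 57.65 mol/s = 2ξ₁ + 2ξ₂.
Selectivity: 1ξ₁ / (1ξ₂) = 3.98 → ξ₁ = 3.98 ξ₂.
Substitute: (2·3.98 + 2) ξ₂ = 57.65 → ξ₂ = 5.788 mol/s, ξ₁ = 23.04 mol/s.
Outlet amounts (n = n₀ + Σ ν·ξ):
  U: 64.7 − 2(23.04) − 2(5.788) = 7.052
  P: 0 + 1(23.04) = 23.04
  Q: 0 + 1(5.788) = 5.788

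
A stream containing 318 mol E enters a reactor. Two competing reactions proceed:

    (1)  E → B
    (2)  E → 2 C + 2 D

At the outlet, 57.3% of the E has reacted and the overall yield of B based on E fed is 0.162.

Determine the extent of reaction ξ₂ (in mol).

ξ₂ = 131 mol

Yield of B: 1ξ₁ / 318 = 0.162 → ξ₁ = 51.52 mol.
Conversion of E: 1ξ₁ + 1ξ₂ = 0.573 × 318 = 182.2 → ξ₂ = 130.7 mol.
Outlet amounts (n = n₀ + Σ ν·ξ):
  E: 318 − 1(51.52) − 1(130.7) = 135.8
  B: 0 + 1(51.52) = 51.52
  C: 0 + 2(130.7) = 261.4
  D: 0 + 2(130.7) = 261.4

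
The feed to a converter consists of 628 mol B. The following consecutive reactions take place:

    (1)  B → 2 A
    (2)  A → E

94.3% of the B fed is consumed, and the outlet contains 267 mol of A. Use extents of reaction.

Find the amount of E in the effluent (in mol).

917 mol

Conversion of B: B consumed = 1ξ₁ = 0.943 × 628 → ξ₁ = 592.2 mol.
A balance: n_A = 0 + 2ξ₁ − 1ξ₂ = 267 → ξ₂ = (2·592.2 − 267)/1 = 917.4 mol.
Outlet amounts (n = n₀ + Σ ν·ξ):
  B: 628 − 1(592.2) = 35.8
  A: 0 + 2(592.2) − 1(917.4) = 267
  E: 0 + 1(917.4) = 917.4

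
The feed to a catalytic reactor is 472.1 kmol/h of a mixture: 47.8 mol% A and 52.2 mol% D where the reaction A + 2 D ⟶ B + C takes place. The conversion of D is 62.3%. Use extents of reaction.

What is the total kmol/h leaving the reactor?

D reacted = 0.623 × 246.4 = 153.5 kmol/h; ν_D = −2, so ξ = 153.5/2 = 76.76 kmol/h.
Outlet amounts (n = n₀ + ν ξ):
  A: 225.7 − 1(76.76) = 148.9
  D: 246.4 − 2(76.76) = 92.91
  B: 0 + 1(76.76) = 76.76
  C: 0 + 1(76.76) = 76.76
Total out = 148.9 + 92.91 + 76.76 + 76.76 = 395.3 kmol/h.

395 kmol/h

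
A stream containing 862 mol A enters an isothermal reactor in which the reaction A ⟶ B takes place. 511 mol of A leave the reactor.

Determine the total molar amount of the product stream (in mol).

862 mol

For A: n = n₀ − 1ξ → 511 = 862 − 1ξ, giving ξ = 351 mol.
Outlet amounts (n = n₀ + ν ξ):
  A: 862 − 1(351) = 511
  B: 0 + 1(351) = 351
Total out = 511 + 351 = 862 mol.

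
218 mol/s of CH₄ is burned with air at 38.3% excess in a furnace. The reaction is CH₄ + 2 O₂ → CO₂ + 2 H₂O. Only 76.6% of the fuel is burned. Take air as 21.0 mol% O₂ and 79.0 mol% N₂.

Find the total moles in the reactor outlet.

Stoichiometric O₂ = 2 × 218 = 436 mol/s; O₂ fed = 436 × 1.383 = 603 mol/s.
N₂ fed = 603 × 79/21 = 2268 mol/s.
Fuel reacted = 0.766 × 218 → ξ = 167 mol/s.
Outlet (n = n₀ + ν ξ):
  CH₄: 218 − 1(167) = 51.01
  O₂: 603 − 2(167) = 269
  N₂: 2268 (inert)
  CO₂: 0 + 1(167) = 167
  H₂O: 0 + 2(167) = 334
Total out = 51.01 + 269 + 2268 + 167 + 334 = 3089 mol/s.

3090 mol/s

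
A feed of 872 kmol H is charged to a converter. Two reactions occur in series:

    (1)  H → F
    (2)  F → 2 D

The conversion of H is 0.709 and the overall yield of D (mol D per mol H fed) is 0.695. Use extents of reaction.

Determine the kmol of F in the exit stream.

Conversion of H: H consumed = 1ξ₁ = 0.709 × 872 → ξ₁ = 618.2 kmol.
Yield of D: 2ξ₂ / 872 = 0.695 → ξ₂ = 303 kmol.
Outlet amounts (n = n₀ + Σ ν·ξ):
  H: 872 − 1(618.2) = 253.8
  F: 0 + 1(618.2) − 1(303) = 315.2
  D: 0 + 2(303) = 606

315 kmol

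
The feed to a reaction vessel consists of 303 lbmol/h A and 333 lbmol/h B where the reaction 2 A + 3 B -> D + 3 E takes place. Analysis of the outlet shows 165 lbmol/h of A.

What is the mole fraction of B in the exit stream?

0.222

For A: n = n₀ − 2ξ → 165 = 303 − 2ξ, giving ξ = 69 lbmol/h.
Outlet amounts (n = n₀ + ν ξ):
  A: 303 − 2(69) = 165
  B: 333 − 3(69) = 126
  D: 0 + 1(69) = 69
  E: 0 + 3(69) = 207
Total out = 567 lbmol/h; y_B = 126 / 567 = 0.2222.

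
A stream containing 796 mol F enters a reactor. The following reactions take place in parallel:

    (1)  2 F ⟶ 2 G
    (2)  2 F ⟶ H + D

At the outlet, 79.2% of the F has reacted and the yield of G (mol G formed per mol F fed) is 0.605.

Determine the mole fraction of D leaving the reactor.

0.0935

Yield of G: 2ξ₁ / 796 = 0.605 → ξ₁ = 240.8 mol.
Conversion of F: 2ξ₁ + 2ξ₂ = 0.792 × 796 = 630.4 → ξ₂ = 74.43 mol.
Outlet amounts (n = n₀ + Σ ν·ξ):
  F: 796 − 2(240.8) − 2(74.43) = 165.6
  G: 0 + 2(240.8) = 481.6
  H: 0 + 1(74.43) = 74.43
  D: 0 + 1(74.43) = 74.43
Total out = 796 mol; y_D = 74.43 / 796 = 0.0935.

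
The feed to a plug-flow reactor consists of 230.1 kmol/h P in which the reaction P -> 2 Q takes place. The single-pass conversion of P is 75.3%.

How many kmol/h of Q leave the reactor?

347 kmol/h

P reacted = 0.753 × 230.1 = 173.3 kmol/h; ν_P = −1, so ξ = 173.3/1 = 173.3 kmol/h.
Outlet amounts (n = n₀ + ν ξ):
  P: 230.1 − 1(173.3) = 56.83
  Q: 0 + 2(173.3) = 346.5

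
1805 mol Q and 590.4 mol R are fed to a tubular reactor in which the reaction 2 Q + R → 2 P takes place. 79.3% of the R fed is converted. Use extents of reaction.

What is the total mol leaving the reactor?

R reacted = 0.793 × 590.4 = 468.2 mol; ν_R = −1, so ξ = 468.2/1 = 468.2 mol.
Outlet amounts (n = n₀ + ν ξ):
  Q: 1805 − 2(468.2) = 868.6
  R: 590.4 − 1(468.2) = 122.2
  P: 0 + 2(468.2) = 936.4
Total out = 868.6 + 122.2 + 936.4 = 1927 mol.

1930 mol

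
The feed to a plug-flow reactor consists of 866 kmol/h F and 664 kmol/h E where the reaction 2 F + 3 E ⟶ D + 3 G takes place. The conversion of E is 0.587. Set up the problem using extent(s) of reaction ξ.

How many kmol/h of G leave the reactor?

390 kmol/h

E reacted = 0.587 × 664 = 389.8 kmol/h; ν_E = −3, so ξ = 389.8/3 = 129.9 kmol/h.
Outlet amounts (n = n₀ + ν ξ):
  F: 866 − 2(129.9) = 606.2
  E: 664 − 3(129.9) = 274.2
  D: 0 + 1(129.9) = 129.9
  G: 0 + 3(129.9) = 389.8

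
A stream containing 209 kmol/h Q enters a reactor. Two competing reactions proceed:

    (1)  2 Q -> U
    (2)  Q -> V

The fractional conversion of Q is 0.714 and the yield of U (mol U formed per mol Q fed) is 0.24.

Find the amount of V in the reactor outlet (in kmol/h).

Yield of U: 1ξ₁ / 209 = 0.24 → ξ₁ = 50.16 kmol/h.
Conversion of Q: 2ξ₁ + 1ξ₂ = 0.714 × 209 = 149.2 → ξ₂ = 48.91 kmol/h.
Outlet amounts (n = n₀ + Σ ν·ξ):
  Q: 209 − 2(50.16) − 1(48.91) = 59.77
  U: 0 + 1(50.16) = 50.16
  V: 0 + 1(48.91) = 48.91

48.9 kmol/h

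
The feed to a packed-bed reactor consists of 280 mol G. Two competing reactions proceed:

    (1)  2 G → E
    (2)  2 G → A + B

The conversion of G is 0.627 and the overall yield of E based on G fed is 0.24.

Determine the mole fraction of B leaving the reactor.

Yield of E: 1ξ₁ / 280 = 0.24 → ξ₁ = 67.2 mol.
Conversion of G: 2ξ₁ + 2ξ₂ = 0.627 × 280 = 175.6 → ξ₂ = 20.58 mol.
Outlet amounts (n = n₀ + Σ ν·ξ):
  G: 280 − 2(67.2) − 2(20.58) = 104.4
  E: 0 + 1(67.2) = 67.2
  A: 0 + 1(20.58) = 20.58
  B: 0 + 1(20.58) = 20.58
Total out = 212.8 mol; y_B = 20.58 / 212.8 = 0.09671.

0.0967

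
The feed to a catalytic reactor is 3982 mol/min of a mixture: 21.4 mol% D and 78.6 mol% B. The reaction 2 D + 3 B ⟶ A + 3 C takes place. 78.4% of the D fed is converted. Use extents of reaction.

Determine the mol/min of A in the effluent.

334 mol/min

D reacted = 0.784 × 852.1 = 668.1 mol/min; ν_D = −2, so ξ = 668.1/2 = 334 mol/min.
Outlet amounts (n = n₀ + ν ξ):
  D: 852.1 − 2(334) = 184.1
  B: 3130 − 3(334) = 2128
  A: 0 + 1(334) = 334
  C: 0 + 3(334) = 1002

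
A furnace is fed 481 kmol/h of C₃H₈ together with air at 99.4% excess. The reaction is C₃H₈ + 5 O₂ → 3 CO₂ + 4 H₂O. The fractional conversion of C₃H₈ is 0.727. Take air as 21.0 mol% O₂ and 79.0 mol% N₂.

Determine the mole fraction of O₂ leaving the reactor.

0.129

Stoichiometric O₂ = 5 × 481 = 2405 kmol/h; O₂ fed = 2405 × 1.994 = 4796 kmol/h.
N₂ fed = 4796 × 79/21 = 18040 kmol/h.
Fuel reacted = 0.727 × 481 → ξ = 349.7 kmol/h.
Outlet (n = n₀ + ν ξ):
  C₃H₈: 481 − 1(349.7) = 131.3
  O₂: 4796 − 5(349.7) = 3047
  N₂: 18040 (inert)
  CO₂: 0 + 3(349.7) = 1049
  H₂O: 0 + 4(349.7) = 1399
Total out = 23670 kmol/h; y_O₂ = 3047 / 23670 = 0.1288.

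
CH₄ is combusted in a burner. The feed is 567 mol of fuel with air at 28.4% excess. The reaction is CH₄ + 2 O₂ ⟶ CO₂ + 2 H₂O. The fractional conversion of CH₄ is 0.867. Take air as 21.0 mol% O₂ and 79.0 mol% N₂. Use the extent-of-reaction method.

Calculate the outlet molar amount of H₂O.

Stoichiometric O₂ = 2 × 567 = 1134 mol; O₂ fed = 1134 × 1.284 = 1456 mol.
N₂ fed = 1456 × 79/21 = 5478 mol.
Fuel reacted = 0.867 × 567 → ξ = 491.6 mol.
Outlet (n = n₀ + ν ξ):
  CH₄: 567 − 1(491.6) = 75.41
  O₂: 1456 − 2(491.6) = 472.9
  N₂: 5478 (inert)
  CO₂: 0 + 1(491.6) = 491.6
  H₂O: 0 + 2(491.6) = 983.2

983 mol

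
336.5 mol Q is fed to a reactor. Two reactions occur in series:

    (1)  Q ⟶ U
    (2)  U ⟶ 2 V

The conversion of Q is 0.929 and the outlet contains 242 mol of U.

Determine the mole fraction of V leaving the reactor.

Conversion of Q: Q consumed = 1ξ₁ = 0.929 × 336.5 → ξ₁ = 312.6 mol.
U balance: n_U = 0 + 1ξ₁ − 1ξ₂ = 242 → ξ₂ = (1·312.6 − 242)/1 = 70.61 mol.
Outlet amounts (n = n₀ + Σ ν·ξ):
  Q: 336.5 − 1(312.6) = 23.89
  U: 0 + 1(312.6) − 1(70.61) = 242
  V: 0 + 2(70.61) = 141.2
Total out = 407.1 mol; y_V = 141.2 / 407.1 = 0.3469.

0.347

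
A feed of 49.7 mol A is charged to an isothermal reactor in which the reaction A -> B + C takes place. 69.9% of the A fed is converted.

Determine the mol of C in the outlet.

A reacted = 0.699 × 49.7 = 34.74 mol; ν_A = −1, so ξ = 34.74/1 = 34.74 mol.
Outlet amounts (n = n₀ + ν ξ):
  A: 49.7 − 1(34.74) = 14.96
  B: 0 + 1(34.74) = 34.74
  C: 0 + 1(34.74) = 34.74

34.7 mol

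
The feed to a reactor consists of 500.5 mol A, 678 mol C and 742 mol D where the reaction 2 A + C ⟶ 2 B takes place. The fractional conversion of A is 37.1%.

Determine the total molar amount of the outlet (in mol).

A reacted = 0.371 × 500.5 = 185.7 mol; ν_A = −2, so ξ = 185.7/2 = 92.84 mol.
Outlet amounts (n = n₀ + ν ξ):
  A: 500.5 − 2(92.84) = 314.8
  C: 678 − 1(92.84) = 585.2
  B: 0 + 2(92.84) = 185.7
  D: 742 (inert)
Total out = 314.8 + 585.2 + 185.7 + 742 = 1828 mol.

1830 mol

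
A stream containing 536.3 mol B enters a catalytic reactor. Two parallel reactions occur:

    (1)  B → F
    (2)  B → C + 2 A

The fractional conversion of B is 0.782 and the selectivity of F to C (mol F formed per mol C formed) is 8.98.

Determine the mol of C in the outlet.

Conversion of B: B consumed = 0.782 × 536.3 = 419.4 mol = 1ξ₁ + 1ξ₂.
Selectivity: 1ξ₁ / (1ξ₂) = 8.98 → ξ₁ = 8.98 ξ₂.
Substitute: (1·8.98 + 1) ξ₂ = 419.4 → ξ₂ = 42.02 mol, ξ₁ = 377.4 mol.
Outlet amounts (n = n₀ + Σ ν·ξ):
  B: 536.3 − 1(377.4) − 1(42.02) = 116.9
  F: 0 + 1(377.4) = 377.4
  C: 0 + 1(42.02) = 42.02
  A: 0 + 2(42.02) = 84.05

42 mol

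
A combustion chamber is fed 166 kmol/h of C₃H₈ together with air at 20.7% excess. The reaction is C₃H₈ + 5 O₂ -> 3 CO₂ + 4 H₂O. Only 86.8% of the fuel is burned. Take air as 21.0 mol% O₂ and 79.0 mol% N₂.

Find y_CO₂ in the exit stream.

0.0851

Stoichiometric O₂ = 5 × 166 = 830 kmol/h; O₂ fed = 830 × 1.207 = 1002 kmol/h.
N₂ fed = 1002 × 79/21 = 3769 kmol/h.
Fuel reacted = 0.868 × 166 → ξ = 144.1 kmol/h.
Outlet (n = n₀ + ν ξ):
  C₃H₈: 166 − 1(144.1) = 21.91
  O₂: 1002 − 5(144.1) = 281.4
  N₂: 3769 (inert)
  CO₂: 0 + 3(144.1) = 432.3
  H₂O: 0 + 4(144.1) = 576.4
Total out = 5081 kmol/h; y_CO₂ = 432.3 / 5081 = 0.08508.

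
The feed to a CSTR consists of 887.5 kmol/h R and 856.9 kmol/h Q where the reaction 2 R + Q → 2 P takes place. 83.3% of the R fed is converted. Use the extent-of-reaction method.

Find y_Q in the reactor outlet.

0.354

R reacted = 0.833 × 887.5 = 739.3 kmol/h; ν_R = −2, so ξ = 739.3/2 = 369.6 kmol/h.
Outlet amounts (n = n₀ + ν ξ):
  R: 887.5 − 2(369.6) = 148.2
  Q: 856.9 − 1(369.6) = 487.3
  P: 0 + 2(369.6) = 739.3
Total out = 1375 kmol/h; y_Q = 487.3 / 1375 = 0.3544.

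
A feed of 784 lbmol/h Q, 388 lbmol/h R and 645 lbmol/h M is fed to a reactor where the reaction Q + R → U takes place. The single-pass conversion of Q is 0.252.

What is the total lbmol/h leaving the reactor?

1620 lbmol/h

Q reacted = 0.252 × 784 = 197.6 lbmol/h; ν_Q = −1, so ξ = 197.6/1 = 197.6 lbmol/h.
Outlet amounts (n = n₀ + ν ξ):
  Q: 784 − 1(197.6) = 586.4
  R: 388 − 1(197.6) = 190.4
  U: 0 + 1(197.6) = 197.6
  M: 645 (inert)
Total out = 586.4 + 190.4 + 197.6 + 645 = 1619 lbmol/h.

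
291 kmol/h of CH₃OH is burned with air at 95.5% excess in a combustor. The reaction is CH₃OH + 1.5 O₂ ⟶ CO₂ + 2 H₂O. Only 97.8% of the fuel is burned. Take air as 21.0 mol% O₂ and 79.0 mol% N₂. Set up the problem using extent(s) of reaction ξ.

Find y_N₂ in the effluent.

Stoichiometric O₂ = 1.5 × 291 = 436.5 kmol/h; O₂ fed = 436.5 × 1.955 = 853.4 kmol/h.
N₂ fed = 853.4 × 79/21 = 3210 kmol/h.
Fuel reacted = 0.978 × 291 → ξ = 284.6 kmol/h.
Outlet (n = n₀ + ν ξ):
  CH₃OH: 291 − 1(284.6) = 6.402
  O₂: 853.4 − 1.5(284.6) = 426.5
  N₂: 3210 (inert)
  CO₂: 0 + 1(284.6) = 284.6
  H₂O: 0 + 2(284.6) = 569.2
Total out = 4497 kmol/h; y_N₂ = 3210 / 4497 = 0.7139.

0.714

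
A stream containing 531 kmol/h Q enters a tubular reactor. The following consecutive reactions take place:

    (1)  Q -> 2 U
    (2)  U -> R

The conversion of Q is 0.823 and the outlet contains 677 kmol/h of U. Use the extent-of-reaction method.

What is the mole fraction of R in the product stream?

0.204

Conversion of Q: Q consumed = 1ξ₁ = 0.823 × 531 → ξ₁ = 437 kmol/h.
U balance: n_U = 0 + 2ξ₁ − 1ξ₂ = 677 → ξ₂ = (2·437 − 677)/1 = 197 kmol/h.
Outlet amounts (n = n₀ + Σ ν·ξ):
  Q: 531 − 1(437) = 93.99
  U: 0 + 2(437) − 1(197) = 677
  R: 0 + 1(197) = 197
Total out = 968 kmol/h; y_R = 197 / 968 = 0.2035.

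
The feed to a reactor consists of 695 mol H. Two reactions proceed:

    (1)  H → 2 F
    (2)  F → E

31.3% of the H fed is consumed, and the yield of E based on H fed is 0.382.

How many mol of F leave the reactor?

Conversion of H: H consumed = 1ξ₁ = 0.313 × 695 → ξ₁ = 217.5 mol.
Yield of E: 1ξ₂ / 695 = 0.382 → ξ₂ = 265.5 mol.
Outlet amounts (n = n₀ + Σ ν·ξ):
  H: 695 − 1(217.5) = 477.5
  F: 0 + 2(217.5) − 1(265.5) = 169.6
  E: 0 + 1(265.5) = 265.5

170 mol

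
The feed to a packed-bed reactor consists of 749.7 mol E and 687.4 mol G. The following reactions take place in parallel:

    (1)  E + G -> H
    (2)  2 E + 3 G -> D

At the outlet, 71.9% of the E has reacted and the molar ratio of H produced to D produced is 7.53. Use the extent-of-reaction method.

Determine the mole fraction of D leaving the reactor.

Conversion of E: E consumed = 0.719 × 749.7 = 539 mol = 1ξ₁ + 2ξ₂.
Selectivity: 1ξ₁ / (1ξ₂) = 7.53 → ξ₁ = 7.53 ξ₂.
Substitute: (1·7.53 + 2) ξ₂ = 539 → ξ₂ = 56.56 mol, ξ₁ = 425.9 mol.
Outlet amounts (n = n₀ + Σ ν·ξ):
  E: 749.7 − 1(425.9) − 2(56.56) = 210.7
  G: 687.4 − 1(425.9) − 3(56.56) = 91.8
  H: 0 + 1(425.9) = 425.9
  D: 0 + 1(56.56) = 56.56
Total out = 784.9 mol; y_D = 56.56 / 784.9 = 0.07206.

0.0721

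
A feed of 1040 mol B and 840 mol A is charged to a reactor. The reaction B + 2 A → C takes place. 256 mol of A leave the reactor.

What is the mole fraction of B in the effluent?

0.577

For A: n = n₀ − 2ξ → 256 = 840 − 2ξ, giving ξ = 292 mol.
Outlet amounts (n = n₀ + ν ξ):
  B: 1040 − 1(292) = 748
  A: 840 − 2(292) = 256
  C: 0 + 1(292) = 292
Total out = 1296 mol; y_B = 748 / 1296 = 0.5772.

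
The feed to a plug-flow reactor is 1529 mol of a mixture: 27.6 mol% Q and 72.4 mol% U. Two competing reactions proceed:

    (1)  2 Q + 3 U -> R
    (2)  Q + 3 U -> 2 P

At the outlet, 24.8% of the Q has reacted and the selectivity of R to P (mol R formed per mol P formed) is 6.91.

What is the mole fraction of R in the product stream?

0.0383

Conversion of Q: Q consumed = 0.248 × 422 = 104.7 mol = 2ξ₁ + 1ξ₂.
Selectivity: 1ξ₁ / (2ξ₂) = 6.91 → ξ₁ = 13.82 ξ₂.
Substitute: (2·13.82 + 1) ξ₂ = 104.7 → ξ₂ = 3.654 mol, ξ₁ = 50.5 mol.
Outlet amounts (n = n₀ + Σ ν·ξ):
  Q: 422 − 2(50.5) − 1(3.654) = 317.3
  U: 1107 − 3(50.5) − 3(3.654) = 944.5
  R: 0 + 1(50.5) = 50.5
  P: 0 + 2(3.654) = 7.308
Total out = 1320 mol; y_R = 50.5 / 1320 = 0.03827.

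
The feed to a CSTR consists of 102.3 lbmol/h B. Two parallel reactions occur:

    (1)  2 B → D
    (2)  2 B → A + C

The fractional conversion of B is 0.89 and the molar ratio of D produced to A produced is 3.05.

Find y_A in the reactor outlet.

Conversion of B: B consumed = 0.89 × 102.3 = 91.05 lbmol/h = 2ξ₁ + 2ξ₂.
Selectivity: 1ξ₁ / (1ξ₂) = 3.05 → ξ₁ = 3.05 ξ₂.
Substitute: (2·3.05 + 2) ξ₂ = 91.05 → ξ₂ = 11.24 lbmol/h, ξ₁ = 34.28 lbmol/h.
Outlet amounts (n = n₀ + Σ ν·ξ):
  B: 102.3 − 2(34.28) − 2(11.24) = 11.25
  D: 0 + 1(34.28) = 34.28
  A: 0 + 1(11.24) = 11.24
  C: 0 + 1(11.24) = 11.24
Total out = 68.02 lbmol/h; y_A = 11.24 / 68.02 = 0.1653.

0.165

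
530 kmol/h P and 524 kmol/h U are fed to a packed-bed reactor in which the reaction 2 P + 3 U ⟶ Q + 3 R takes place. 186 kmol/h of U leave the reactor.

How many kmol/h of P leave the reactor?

For U: n = n₀ − 3ξ → 186 = 524 − 3ξ, giving ξ = 112.7 kmol/h.
Outlet amounts (n = n₀ + ν ξ):
  P: 530 − 2(112.7) = 304.7
  U: 524 − 3(112.7) = 186
  Q: 0 + 1(112.7) = 112.7
  R: 0 + 3(112.7) = 338

305 kmol/h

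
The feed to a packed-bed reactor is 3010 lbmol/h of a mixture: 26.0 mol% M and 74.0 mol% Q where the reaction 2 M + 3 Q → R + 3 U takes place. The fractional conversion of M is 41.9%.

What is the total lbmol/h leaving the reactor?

M reacted = 0.419 × 782.6 = 327.9 lbmol/h; ν_M = −2, so ξ = 327.9/2 = 164 lbmol/h.
Outlet amounts (n = n₀ + ν ξ):
  M: 782.6 − 2(164) = 454.7
  Q: 2227 − 3(164) = 1736
  R: 0 + 1(164) = 164
  U: 0 + 3(164) = 491.9
Total out = 454.7 + 1736 + 164 + 491.9 = 2846 lbmol/h.

2850 lbmol/h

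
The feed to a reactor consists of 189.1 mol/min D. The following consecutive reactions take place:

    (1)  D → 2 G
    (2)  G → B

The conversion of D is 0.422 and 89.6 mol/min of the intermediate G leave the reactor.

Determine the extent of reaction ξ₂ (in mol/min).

ξ₂ = 70 mol/min

Conversion of D: D consumed = 1ξ₁ = 0.422 × 189.1 → ξ₁ = 79.8 mol/min.
G balance: n_G = 0 + 2ξ₁ − 1ξ₂ = 89.6 → ξ₂ = (2·79.8 − 89.6)/1 = 70 mol/min.
Outlet amounts (n = n₀ + Σ ν·ξ):
  D: 189.1 − 1(79.8) = 109.3
  G: 0 + 2(79.8) − 1(70) = 89.6
  B: 0 + 1(70) = 70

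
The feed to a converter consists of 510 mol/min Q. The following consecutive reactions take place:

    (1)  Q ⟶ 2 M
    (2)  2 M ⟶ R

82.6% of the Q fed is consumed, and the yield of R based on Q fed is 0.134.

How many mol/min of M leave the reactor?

Conversion of Q: Q consumed = 1ξ₁ = 0.826 × 510 → ξ₁ = 421.3 mol/min.
Yield of R: 1ξ₂ / 510 = 0.134 → ξ₂ = 68.34 mol/min.
Outlet amounts (n = n₀ + Σ ν·ξ):
  Q: 510 − 1(421.3) = 88.74
  M: 0 + 2(421.3) − 2(68.34) = 705.8
  R: 0 + 1(68.34) = 68.34

706 mol/min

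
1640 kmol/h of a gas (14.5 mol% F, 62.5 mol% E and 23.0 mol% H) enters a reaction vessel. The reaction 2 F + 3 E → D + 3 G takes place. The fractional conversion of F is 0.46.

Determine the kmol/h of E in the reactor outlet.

F reacted = 0.46 × 237.8 = 109.4 kmol/h; ν_F = −2, so ξ = 109.4/2 = 54.69 kmol/h.
Outlet amounts (n = n₀ + ν ξ):
  F: 237.8 − 2(54.69) = 128.4
  E: 1025 − 3(54.69) = 860.9
  D: 0 + 1(54.69) = 54.69
  G: 0 + 3(54.69) = 164.1
  H: 377.2 (inert)

861 kmol/h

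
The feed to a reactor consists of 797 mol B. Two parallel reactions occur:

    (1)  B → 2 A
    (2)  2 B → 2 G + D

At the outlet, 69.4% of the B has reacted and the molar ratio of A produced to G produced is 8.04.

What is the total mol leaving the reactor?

1300 mol

Conversion of B: B consumed = 0.694 × 797 = 553.1 mol = 1ξ₁ + 2ξ₂.
Selectivity: 2ξ₁ / (2ξ₂) = 8.04 → ξ₁ = 8.04 ξ₂.
Substitute: (1·8.04 + 2) ξ₂ = 553.1 → ξ₂ = 55.09 mol, ξ₁ = 442.9 mol.
Outlet amounts (n = n₀ + Σ ν·ξ):
  B: 797 − 1(442.9) − 2(55.09) = 243.9
  A: 0 + 2(442.9) = 885.9
  G: 0 + 2(55.09) = 110.2
  D: 0 + 1(55.09) = 55.09
Total out = 243.9 + 885.9 + 110.2 + 55.09 = 1295 mol.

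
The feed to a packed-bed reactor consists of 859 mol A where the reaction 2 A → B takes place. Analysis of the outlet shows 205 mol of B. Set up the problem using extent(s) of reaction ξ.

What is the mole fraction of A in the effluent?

0.687

For B: n = n₀ + 1ξ → 205 = 0 + 1ξ, giving ξ = 205 mol.
Outlet amounts (n = n₀ + ν ξ):
  A: 859 − 2(205) = 449
  B: 0 + 1(205) = 205
Total out = 654 mol; y_A = 449 / 654 = 0.6865.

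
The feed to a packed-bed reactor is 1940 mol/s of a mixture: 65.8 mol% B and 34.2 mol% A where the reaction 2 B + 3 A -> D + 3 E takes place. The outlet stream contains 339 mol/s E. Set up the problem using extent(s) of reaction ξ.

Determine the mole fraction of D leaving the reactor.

For E: n = n₀ + 3ξ → 339 = 0 + 3ξ, giving ξ = 113 mol/s.
Outlet amounts (n = n₀ + ν ξ):
  B: 1277 − 2(113) = 1051
  A: 663.5 − 3(113) = 324.5
  D: 0 + 1(113) = 113
  E: 0 + 3(113) = 339
Total out = 1827 mol/s; y_D = 113 / 1827 = 0.06185.

0.0619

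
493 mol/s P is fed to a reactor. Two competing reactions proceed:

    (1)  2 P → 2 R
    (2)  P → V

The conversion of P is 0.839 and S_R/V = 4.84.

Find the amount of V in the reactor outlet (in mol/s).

70.8 mol/s

Conversion of P: P consumed = 0.839 × 493 = 413.6 mol/s = 2ξ₁ + 1ξ₂.
Selectivity: 2ξ₁ / (1ξ₂) = 4.84 → ξ₁ = 2.42 ξ₂.
Substitute: (2·2.42 + 1) ξ₂ = 413.6 → ξ₂ = 70.83 mol/s, ξ₁ = 171.4 mol/s.
Outlet amounts (n = n₀ + Σ ν·ξ):
  P: 493 − 2(171.4) − 1(70.83) = 79.37
  R: 0 + 2(171.4) = 342.8
  V: 0 + 1(70.83) = 70.83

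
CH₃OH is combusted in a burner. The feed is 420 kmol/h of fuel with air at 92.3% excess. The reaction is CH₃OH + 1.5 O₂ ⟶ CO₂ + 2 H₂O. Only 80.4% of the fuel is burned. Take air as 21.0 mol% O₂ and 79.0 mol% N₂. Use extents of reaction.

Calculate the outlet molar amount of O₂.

Stoichiometric O₂ = 1.5 × 420 = 630 kmol/h; O₂ fed = 630 × 1.923 = 1211 kmol/h.
N₂ fed = 1211 × 79/21 = 4558 kmol/h.
Fuel reacted = 0.804 × 420 → ξ = 337.7 kmol/h.
Outlet (n = n₀ + ν ξ):
  CH₃OH: 420 − 1(337.7) = 82.32
  O₂: 1211 − 1.5(337.7) = 705
  N₂: 4558 (inert)
  CO₂: 0 + 1(337.7) = 337.7
  H₂O: 0 + 2(337.7) = 675.4

705 kmol/h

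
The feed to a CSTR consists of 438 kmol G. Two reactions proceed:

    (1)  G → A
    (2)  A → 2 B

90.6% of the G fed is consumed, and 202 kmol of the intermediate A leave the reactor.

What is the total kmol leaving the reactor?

633 kmol

Conversion of G: G consumed = 1ξ₁ = 0.906 × 438 → ξ₁ = 396.8 kmol.
A balance: n_A = 0 + 1ξ₁ − 1ξ₂ = 202 → ξ₂ = (1·396.8 − 202)/1 = 194.8 kmol.
Outlet amounts (n = n₀ + Σ ν·ξ):
  G: 438 − 1(396.8) = 41.17
  A: 0 + 1(396.8) − 1(194.8) = 202
  B: 0 + 2(194.8) = 389.7
Total out = 41.17 + 202 + 389.7 = 632.8 kmol.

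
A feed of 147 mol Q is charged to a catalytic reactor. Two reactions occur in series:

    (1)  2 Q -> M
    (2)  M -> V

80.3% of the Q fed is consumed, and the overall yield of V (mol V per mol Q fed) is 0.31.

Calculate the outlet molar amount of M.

Conversion of Q: Q consumed = 2ξ₁ = 0.803 × 147 → ξ₁ = 59.02 mol.
Yield of V: 1ξ₂ / 147 = 0.31 → ξ₂ = 45.57 mol.
Outlet amounts (n = n₀ + Σ ν·ξ):
  Q: 147 − 2(59.02) = 28.96
  M: 0 + 1(59.02) − 1(45.57) = 13.45
  V: 0 + 1(45.57) = 45.57

13.5 mol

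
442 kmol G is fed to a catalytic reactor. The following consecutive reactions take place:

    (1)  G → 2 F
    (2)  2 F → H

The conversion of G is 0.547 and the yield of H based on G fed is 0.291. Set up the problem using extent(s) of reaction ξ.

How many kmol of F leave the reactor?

226 kmol

Conversion of G: G consumed = 1ξ₁ = 0.547 × 442 → ξ₁ = 241.8 kmol.
Yield of H: 1ξ₂ / 442 = 0.291 → ξ₂ = 128.6 kmol.
Outlet amounts (n = n₀ + Σ ν·ξ):
  G: 442 − 1(241.8) = 200.2
  F: 0 + 2(241.8) − 2(128.6) = 226.3
  H: 0 + 1(128.6) = 128.6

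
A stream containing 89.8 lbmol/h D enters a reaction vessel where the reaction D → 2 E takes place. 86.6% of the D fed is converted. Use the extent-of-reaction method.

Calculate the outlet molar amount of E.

D reacted = 0.866 × 89.8 = 77.77 lbmol/h; ν_D = −1, so ξ = 77.77/1 = 77.77 lbmol/h.
Outlet amounts (n = n₀ + ν ξ):
  D: 89.8 − 1(77.77) = 12.03
  E: 0 + 2(77.77) = 155.5

156 lbmol/h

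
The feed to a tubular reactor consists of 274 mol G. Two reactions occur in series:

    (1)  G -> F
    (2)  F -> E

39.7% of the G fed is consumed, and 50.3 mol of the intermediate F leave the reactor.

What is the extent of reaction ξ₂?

ξ₂ = 58.5 mol

Conversion of G: G consumed = 1ξ₁ = 0.397 × 274 → ξ₁ = 108.8 mol.
F balance: n_F = 0 + 1ξ₁ − 1ξ₂ = 50.3 → ξ₂ = (1·108.8 − 50.3)/1 = 58.48 mol.
Outlet amounts (n = n₀ + Σ ν·ξ):
  G: 274 − 1(108.8) = 165.2
  F: 0 + 1(108.8) − 1(58.48) = 50.3
  E: 0 + 1(58.48) = 58.48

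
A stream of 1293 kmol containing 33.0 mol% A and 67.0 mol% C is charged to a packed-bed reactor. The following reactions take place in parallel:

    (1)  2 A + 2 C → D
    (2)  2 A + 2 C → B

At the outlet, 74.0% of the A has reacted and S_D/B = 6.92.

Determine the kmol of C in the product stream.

551 kmol

Conversion of A: A consumed = 0.74 × 426.7 = 315.8 kmol = 2ξ₁ + 2ξ₂.
Selectivity: 1ξ₁ / (1ξ₂) = 6.92 → ξ₁ = 6.92 ξ₂.
Substitute: (2·6.92 + 2) ξ₂ = 315.8 → ξ₂ = 19.93 kmol, ξ₁ = 137.9 kmol.
Outlet amounts (n = n₀ + Σ ν·ξ):
  A: 426.7 − 2(137.9) − 2(19.93) = 110.9
  C: 866.3 − 2(137.9) − 2(19.93) = 550.6
  D: 0 + 1(137.9) = 137.9
  B: 0 + 1(19.93) = 19.93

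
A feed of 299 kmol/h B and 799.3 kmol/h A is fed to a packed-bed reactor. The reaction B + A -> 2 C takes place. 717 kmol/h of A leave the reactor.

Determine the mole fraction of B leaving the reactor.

For A: n = n₀ − 1ξ → 717 = 799.3 − 1ξ, giving ξ = 82.3 kmol/h.
Outlet amounts (n = n₀ + ν ξ):
  B: 299 − 1(82.3) = 216.7
  A: 799.3 − 1(82.3) = 717
  C: 0 + 2(82.3) = 164.6
Total out = 1098 kmol/h; y_B = 216.7 / 1098 = 0.1973.

0.197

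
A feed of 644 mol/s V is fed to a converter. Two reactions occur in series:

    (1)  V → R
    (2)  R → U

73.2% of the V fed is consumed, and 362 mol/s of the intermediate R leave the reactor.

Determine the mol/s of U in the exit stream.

Conversion of V: V consumed = 1ξ₁ = 0.732 × 644 → ξ₁ = 471.4 mol/s.
R balance: n_R = 0 + 1ξ₁ − 1ξ₂ = 362 → ξ₂ = (1·471.4 − 362)/1 = 109.4 mol/s.
Outlet amounts (n = n₀ + Σ ν·ξ):
  V: 644 − 1(471.4) = 172.6
  R: 0 + 1(471.4) − 1(109.4) = 362
  U: 0 + 1(109.4) = 109.4

109 mol/s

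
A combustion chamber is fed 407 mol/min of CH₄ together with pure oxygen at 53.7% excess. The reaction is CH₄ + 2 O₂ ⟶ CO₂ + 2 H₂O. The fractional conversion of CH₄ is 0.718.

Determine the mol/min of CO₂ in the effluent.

Stoichiometric O₂ = 2 × 407 = 814 mol/min; O₂ fed = 814 × 1.537 = 1251 mol/min.
Fuel reacted = 0.718 × 407 → ξ = 292.2 mol/min.
Outlet (n = n₀ + ν ξ):
  CH₄: 407 − 1(292.2) = 114.8
  O₂: 1251 − 2(292.2) = 666.7
  CO₂: 0 + 1(292.2) = 292.2
  H₂O: 0 + 2(292.2) = 584.5

292 mol/min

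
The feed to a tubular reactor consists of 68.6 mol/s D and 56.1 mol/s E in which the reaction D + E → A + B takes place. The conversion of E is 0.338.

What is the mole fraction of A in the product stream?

E reacted = 0.338 × 56.1 = 18.96 mol/s; ν_E = −1, so ξ = 18.96/1 = 18.96 mol/s.
Outlet amounts (n = n₀ + ν ξ):
  D: 68.6 − 1(18.96) = 49.64
  E: 56.1 − 1(18.96) = 37.14
  A: 0 + 1(18.96) = 18.96
  B: 0 + 1(18.96) = 18.96
Total out = 124.7 mol/s; y_A = 18.96 / 124.7 = 0.1521.

0.152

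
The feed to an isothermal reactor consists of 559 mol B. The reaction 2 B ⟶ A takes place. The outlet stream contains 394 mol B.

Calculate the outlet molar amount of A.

82.5 mol

For B: n = n₀ − 2ξ → 394 = 559 − 2ξ, giving ξ = 82.5 mol.
Outlet amounts (n = n₀ + ν ξ):
  B: 559 − 2(82.5) = 394
  A: 0 + 1(82.5) = 82.5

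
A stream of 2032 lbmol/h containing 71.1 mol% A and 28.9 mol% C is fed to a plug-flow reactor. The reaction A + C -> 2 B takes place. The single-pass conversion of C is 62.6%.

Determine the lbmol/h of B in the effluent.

735 lbmol/h

C reacted = 0.626 × 587.2 = 367.6 lbmol/h; ν_C = −1, so ξ = 367.6/1 = 367.6 lbmol/h.
Outlet amounts (n = n₀ + ν ξ):
  A: 1445 − 1(367.6) = 1077
  C: 587.2 − 1(367.6) = 219.6
  B: 0 + 2(367.6) = 735.2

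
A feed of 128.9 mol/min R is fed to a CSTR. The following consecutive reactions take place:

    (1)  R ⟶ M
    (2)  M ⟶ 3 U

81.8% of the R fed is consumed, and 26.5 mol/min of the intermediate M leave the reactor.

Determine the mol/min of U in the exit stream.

237 mol/min

Conversion of R: R consumed = 1ξ₁ = 0.818 × 128.9 → ξ₁ = 105.4 mol/min.
M balance: n_M = 0 + 1ξ₁ − 1ξ₂ = 26.5 → ξ₂ = (1·105.4 − 26.5)/1 = 78.94 mol/min.
Outlet amounts (n = n₀ + Σ ν·ξ):
  R: 128.9 − 1(105.4) = 23.46
  M: 0 + 1(105.4) − 1(78.94) = 26.5
  U: 0 + 3(78.94) = 236.8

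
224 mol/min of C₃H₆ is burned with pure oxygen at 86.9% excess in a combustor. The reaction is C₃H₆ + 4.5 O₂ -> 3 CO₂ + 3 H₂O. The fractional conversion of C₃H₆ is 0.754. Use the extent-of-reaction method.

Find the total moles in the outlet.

2190 mol/min

Stoichiometric O₂ = 4.5 × 224 = 1008 mol/min; O₂ fed = 1008 × 1.869 = 1884 mol/min.
Fuel reacted = 0.754 × 224 → ξ = 168.9 mol/min.
Outlet (n = n₀ + ν ξ):
  C₃H₆: 224 − 1(168.9) = 55.1
  O₂: 1884 − 4.5(168.9) = 1124
  CO₂: 0 + 3(168.9) = 506.7
  H₂O: 0 + 3(168.9) = 506.7
Total out = 55.1 + 1124 + 506.7 + 506.7 = 2192 mol/min.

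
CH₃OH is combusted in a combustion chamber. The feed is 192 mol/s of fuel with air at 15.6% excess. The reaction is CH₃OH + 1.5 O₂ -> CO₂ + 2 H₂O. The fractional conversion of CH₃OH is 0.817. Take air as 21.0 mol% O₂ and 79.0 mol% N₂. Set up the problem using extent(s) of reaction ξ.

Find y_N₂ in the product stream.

Stoichiometric O₂ = 1.5 × 192 = 288 mol/s; O₂ fed = 288 × 1.156 = 332.9 mol/s.
N₂ fed = 332.9 × 79/21 = 1252 mol/s.
Fuel reacted = 0.817 × 192 → ξ = 156.9 mol/s.
Outlet (n = n₀ + ν ξ):
  CH₃OH: 192 − 1(156.9) = 35.14
  O₂: 332.9 − 1.5(156.9) = 97.63
  N₂: 1252 (inert)
  CO₂: 0 + 1(156.9) = 156.9
  H₂O: 0 + 2(156.9) = 313.7
Total out = 1856 mol/s; y_N₂ = 1252 / 1856 = 0.6749.

0.675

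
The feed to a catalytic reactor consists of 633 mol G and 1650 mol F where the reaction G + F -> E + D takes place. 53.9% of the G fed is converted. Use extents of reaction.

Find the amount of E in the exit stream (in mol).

G reacted = 0.539 × 633 = 341.2 mol; ν_G = −1, so ξ = 341.2/1 = 341.2 mol.
Outlet amounts (n = n₀ + ν ξ):
  G: 633 − 1(341.2) = 291.8
  F: 1650 − 1(341.2) = 1309
  E: 0 + 1(341.2) = 341.2
  D: 0 + 1(341.2) = 341.2

341 mol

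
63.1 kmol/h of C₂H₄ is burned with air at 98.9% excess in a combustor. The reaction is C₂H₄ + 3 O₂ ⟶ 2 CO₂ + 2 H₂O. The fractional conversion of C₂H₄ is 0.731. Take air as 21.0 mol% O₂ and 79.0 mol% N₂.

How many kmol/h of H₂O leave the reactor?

Stoichiometric O₂ = 3 × 63.1 = 189.3 kmol/h; O₂ fed = 189.3 × 1.989 = 376.5 kmol/h.
N₂ fed = 376.5 × 79/21 = 1416 kmol/h.
Fuel reacted = 0.731 × 63.1 → ξ = 46.13 kmol/h.
Outlet (n = n₀ + ν ξ):
  C₂H₄: 63.1 − 1(46.13) = 16.97
  O₂: 376.5 − 3(46.13) = 238.1
  N₂: 1416 (inert)
  CO₂: 0 + 2(46.13) = 92.25
  H₂O: 0 + 2(46.13) = 92.25

92.3 kmol/h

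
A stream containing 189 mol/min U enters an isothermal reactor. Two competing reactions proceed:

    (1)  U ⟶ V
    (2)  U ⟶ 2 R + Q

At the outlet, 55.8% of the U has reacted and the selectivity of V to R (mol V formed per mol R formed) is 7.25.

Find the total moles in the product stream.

Conversion of U: U consumed = 0.558 × 189 = 105.5 mol/min = 1ξ₁ + 1ξ₂.
Selectivity: 1ξ₁ / (2ξ₂) = 7.25 → ξ₁ = 14.5 ξ₂.
Substitute: (1·14.5 + 1) ξ₂ = 105.5 → ξ₂ = 6.804 mol/min, ξ₁ = 98.66 mol/min.
Outlet amounts (n = n₀ + Σ ν·ξ):
  U: 189 − 1(98.66) − 1(6.804) = 83.54
  V: 0 + 1(98.66) = 98.66
  R: 0 + 2(6.804) = 13.61
  Q: 0 + 1(6.804) = 6.804
Total out = 83.54 + 98.66 + 13.61 + 6.804 = 202.6 mol/min.

203 mol/min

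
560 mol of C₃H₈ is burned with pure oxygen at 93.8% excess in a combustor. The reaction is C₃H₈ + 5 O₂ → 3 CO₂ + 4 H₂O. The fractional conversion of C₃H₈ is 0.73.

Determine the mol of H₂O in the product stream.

Stoichiometric O₂ = 5 × 560 = 2800 mol; O₂ fed = 2800 × 1.938 = 5426 mol.
Fuel reacted = 0.73 × 560 → ξ = 408.8 mol.
Outlet (n = n₀ + ν ξ):
  C₃H₈: 560 − 1(408.8) = 151.2
  O₂: 5426 − 5(408.8) = 3382
  CO₂: 0 + 3(408.8) = 1226
  H₂O: 0 + 4(408.8) = 1635

1640 mol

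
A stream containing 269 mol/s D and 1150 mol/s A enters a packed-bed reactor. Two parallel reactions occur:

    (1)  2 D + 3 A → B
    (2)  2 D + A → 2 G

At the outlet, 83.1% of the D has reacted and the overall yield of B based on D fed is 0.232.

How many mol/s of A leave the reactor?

913 mol/s

Yield of B: 1ξ₁ / 269 = 0.232 → ξ₁ = 62.41 mol/s.
Conversion of D: 2ξ₁ + 2ξ₂ = 0.831 × 269 = 223.5 → ξ₂ = 49.36 mol/s.
Outlet amounts (n = n₀ + Σ ν·ξ):
  D: 269 − 2(62.41) − 2(49.36) = 45.46
  A: 1150 − 3(62.41) − 1(49.36) = 913.4
  B: 0 + 1(62.41) = 62.41
  G: 0 + 2(49.36) = 98.72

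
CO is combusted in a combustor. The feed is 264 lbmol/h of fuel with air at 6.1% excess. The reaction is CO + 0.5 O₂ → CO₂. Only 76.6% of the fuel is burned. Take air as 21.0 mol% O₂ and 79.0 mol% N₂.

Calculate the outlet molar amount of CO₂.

202 lbmol/h

Stoichiometric O₂ = 0.5 × 264 = 132 lbmol/h; O₂ fed = 132 × 1.061 = 140.1 lbmol/h.
N₂ fed = 140.1 × 79/21 = 526.9 lbmol/h.
Fuel reacted = 0.766 × 264 → ξ = 202.2 lbmol/h.
Outlet (n = n₀ + ν ξ):
  CO: 264 − 1(202.2) = 61.78
  O₂: 140.1 − 0.5(202.2) = 38.94
  N₂: 526.9 (inert)
  CO₂: 0 + 1(202.2) = 202.2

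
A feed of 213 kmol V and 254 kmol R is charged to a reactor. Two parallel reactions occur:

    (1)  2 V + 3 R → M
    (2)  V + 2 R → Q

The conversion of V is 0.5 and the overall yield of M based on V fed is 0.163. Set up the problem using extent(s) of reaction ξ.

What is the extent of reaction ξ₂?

ξ₂ = 37.1 kmol

Yield of M: 1ξ₁ / 213 = 0.163 → ξ₁ = 34.72 kmol.
Conversion of V: 2ξ₁ + 1ξ₂ = 0.5 × 213 = 106.5 → ξ₂ = 37.06 kmol.
Outlet amounts (n = n₀ + Σ ν·ξ):
  V: 213 − 2(34.72) − 1(37.06) = 106.5
  R: 254 − 3(34.72) − 2(37.06) = 75.72
  M: 0 + 1(34.72) = 34.72
  Q: 0 + 1(37.06) = 37.06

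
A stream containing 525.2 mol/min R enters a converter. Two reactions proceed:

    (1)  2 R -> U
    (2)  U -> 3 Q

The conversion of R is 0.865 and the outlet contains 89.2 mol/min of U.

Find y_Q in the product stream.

Conversion of R: R consumed = 2ξ₁ = 0.865 × 525.2 → ξ₁ = 227.1 mol/min.
U balance: n_U = 0 + 1ξ₁ − 1ξ₂ = 89.2 → ξ₂ = (1·227.1 − 89.2)/1 = 137.9 mol/min.
Outlet amounts (n = n₀ + Σ ν·ξ):
  R: 525.2 − 2(227.1) = 70.9
  U: 0 + 1(227.1) − 1(137.9) = 89.2
  Q: 0 + 3(137.9) = 413.8
Total out = 573.9 mol/min; y_Q = 413.8 / 573.9 = 0.7211.

0.721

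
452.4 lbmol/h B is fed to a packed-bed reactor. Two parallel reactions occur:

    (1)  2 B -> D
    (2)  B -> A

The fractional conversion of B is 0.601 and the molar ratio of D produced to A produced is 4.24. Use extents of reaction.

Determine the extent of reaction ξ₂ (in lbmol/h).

ξ₂ = 28.7 lbmol/h

Conversion of B: B consumed = 0.601 × 452.4 = 271.9 lbmol/h = 2ξ₁ + 1ξ₂.
Selectivity: 1ξ₁ / (1ξ₂) = 4.24 → ξ₁ = 4.24 ξ₂.
Substitute: (2·4.24 + 1) ξ₂ = 271.9 → ξ₂ = 28.68 lbmol/h, ξ₁ = 121.6 lbmol/h.
Outlet amounts (n = n₀ + Σ ν·ξ):
  B: 452.4 − 2(121.6) − 1(28.68) = 180.5
  D: 0 + 1(121.6) = 121.6
  A: 0 + 1(28.68) = 28.68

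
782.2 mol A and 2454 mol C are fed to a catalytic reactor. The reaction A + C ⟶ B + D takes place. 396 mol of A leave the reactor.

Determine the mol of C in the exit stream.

2070 mol

For A: n = n₀ − 1ξ → 396 = 782.2 − 1ξ, giving ξ = 386.2 mol.
Outlet amounts (n = n₀ + ν ξ):
  A: 782.2 − 1(386.2) = 396
  C: 2454 − 1(386.2) = 2068
  B: 0 + 1(386.2) = 386.2
  D: 0 + 1(386.2) = 386.2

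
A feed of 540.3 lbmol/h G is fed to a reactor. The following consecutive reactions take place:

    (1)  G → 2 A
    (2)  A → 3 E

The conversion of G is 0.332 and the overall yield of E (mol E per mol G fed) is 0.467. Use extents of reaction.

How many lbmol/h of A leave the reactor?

Conversion of G: G consumed = 1ξ₁ = 0.332 × 540.3 → ξ₁ = 179.4 lbmol/h.
Yield of E: 3ξ₂ / 540.3 = 0.467 → ξ₂ = 84.11 lbmol/h.
Outlet amounts (n = n₀ + Σ ν·ξ):
  G: 540.3 − 1(179.4) = 360.9
  A: 0 + 2(179.4) − 1(84.11) = 274.7
  E: 0 + 3(84.11) = 252.3

275 lbmol/h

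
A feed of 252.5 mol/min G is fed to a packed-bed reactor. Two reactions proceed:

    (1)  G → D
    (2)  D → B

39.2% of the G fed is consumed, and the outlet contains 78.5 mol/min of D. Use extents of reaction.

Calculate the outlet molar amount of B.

Conversion of G: G consumed = 1ξ₁ = 0.392 × 252.5 → ξ₁ = 98.98 mol/min.
D balance: n_D = 0 + 1ξ₁ − 1ξ₂ = 78.5 → ξ₂ = (1·98.98 − 78.5)/1 = 20.48 mol/min.
Outlet amounts (n = n₀ + Σ ν·ξ):
  G: 252.5 − 1(98.98) = 153.5
  D: 0 + 1(98.98) − 1(20.48) = 78.5
  B: 0 + 1(20.48) = 20.48

20.5 mol/min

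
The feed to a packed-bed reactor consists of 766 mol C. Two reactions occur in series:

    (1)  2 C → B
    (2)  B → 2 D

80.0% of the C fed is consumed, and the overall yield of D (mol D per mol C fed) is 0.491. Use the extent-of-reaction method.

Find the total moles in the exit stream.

Conversion of C: C consumed = 2ξ₁ = 0.8 × 766 → ξ₁ = 306.4 mol.
Yield of D: 2ξ₂ / 766 = 0.491 → ξ₂ = 188.1 mol.
Outlet amounts (n = n₀ + Σ ν·ξ):
  C: 766 − 2(306.4) = 153.2
  B: 0 + 1(306.4) − 1(188.1) = 118.3
  D: 0 + 2(188.1) = 376.1
Total out = 153.2 + 118.3 + 376.1 = 647.7 mol.

648 mol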